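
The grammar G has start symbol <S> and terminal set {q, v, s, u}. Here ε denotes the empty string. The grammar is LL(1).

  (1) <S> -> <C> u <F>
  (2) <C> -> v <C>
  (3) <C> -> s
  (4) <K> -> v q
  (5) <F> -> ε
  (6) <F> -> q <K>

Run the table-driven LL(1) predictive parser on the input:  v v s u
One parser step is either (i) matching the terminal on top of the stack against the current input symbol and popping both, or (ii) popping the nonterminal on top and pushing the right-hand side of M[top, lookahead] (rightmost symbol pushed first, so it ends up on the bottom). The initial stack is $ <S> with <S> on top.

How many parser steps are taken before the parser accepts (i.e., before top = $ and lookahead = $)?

step 1: stack=$ <S>  input=v v s u $  — expand <S> -> <C> u <F>
step 2: stack=$ <F> u <C>  input=v v s u $  — expand <C> -> v <C>
step 3: stack=$ <F> u <C> v  input=v v s u $  — match v
step 4: stack=$ <F> u <C>  input=v s u $  — expand <C> -> v <C>
step 5: stack=$ <F> u <C> v  input=v s u $  — match v
step 6: stack=$ <F> u <C>  input=s u $  — expand <C> -> s
step 7: stack=$ <F> u s  input=s u $  — match s
step 8: stack=$ <F> u  input=u $  — match u
step 9: stack=$ <F>  input=$  — expand <F> -> ε
Accept reached after 9 steps.

9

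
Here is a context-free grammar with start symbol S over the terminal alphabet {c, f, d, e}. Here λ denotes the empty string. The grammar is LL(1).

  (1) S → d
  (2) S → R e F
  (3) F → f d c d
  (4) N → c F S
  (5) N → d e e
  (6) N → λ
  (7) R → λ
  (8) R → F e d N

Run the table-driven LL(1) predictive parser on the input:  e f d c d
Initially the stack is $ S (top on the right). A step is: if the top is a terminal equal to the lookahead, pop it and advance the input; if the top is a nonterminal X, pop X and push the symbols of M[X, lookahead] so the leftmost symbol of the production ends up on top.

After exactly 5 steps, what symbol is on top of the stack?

step 1: stack=$ S  input=e f d c d $  — expand S → R e F
step 2: stack=$ F e R  input=e f d c d $  — expand R → λ
step 3: stack=$ F e  input=e f d c d $  — match e
step 4: stack=$ F  input=f d c d $  — expand F → f d c d
step 5: stack=$ d c d f  input=f d c d $  — match f
Stack after step 5: $ d c d (top = d).

d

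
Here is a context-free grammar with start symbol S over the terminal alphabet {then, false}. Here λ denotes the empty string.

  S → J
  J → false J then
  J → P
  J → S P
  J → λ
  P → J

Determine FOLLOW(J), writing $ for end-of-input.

{$, false, then}

FIRST(S): from S→J we get {λ, false}. So FIRST(S) = {λ, false}.
FIRST(J): from J→false J then we get {false}; from J→P we get {λ, false}; from J→S P we get {λ, false}; from J→λ we get {λ}. So FIRST(J) = {λ, false}.
FIRST(P): from P→J we get {λ, false}. So FIRST(P) = {λ, false}.
FOLLOW(S) includes $ since S is the start symbol.
FOLLOW(S): in J→S P, S is followed by P with FIRST {λ, false}; in J→S P, the suffix after S is nullable, so FOLLOW(S) ⊇ FOLLOW(J) = {$, false, then}. Thus FOLLOW(S) = {$, false, then}.
FOLLOW(J): in S→J, the suffix after J is empty, so FOLLOW(J) ⊇ FOLLOW(S) = {$, false, then}; in J→false J then, J is followed by then with FIRST {then}; in P→J, the suffix after J is empty, so FOLLOW(J) ⊇ FOLLOW(P) = {$, false, then}. Thus FOLLOW(J) = {$, false, then}.
FOLLOW(P): in J→P, the suffix after P is empty, so FOLLOW(P) ⊇ FOLLOW(J) = {$, false, then}; in J→S P, the suffix after P is empty, so FOLLOW(P) ⊇ FOLLOW(J) = {$, false, then}. Thus FOLLOW(P) = {$, false, then}.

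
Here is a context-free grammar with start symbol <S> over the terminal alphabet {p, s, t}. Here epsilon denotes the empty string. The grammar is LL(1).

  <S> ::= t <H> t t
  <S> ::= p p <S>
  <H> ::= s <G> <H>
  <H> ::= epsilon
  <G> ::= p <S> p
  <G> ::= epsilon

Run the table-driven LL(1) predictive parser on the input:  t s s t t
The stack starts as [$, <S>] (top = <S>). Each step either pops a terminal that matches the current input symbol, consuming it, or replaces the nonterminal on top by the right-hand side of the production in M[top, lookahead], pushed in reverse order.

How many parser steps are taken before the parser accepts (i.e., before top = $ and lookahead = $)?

11

step 1: stack=$ <S>  input=t s s t t $  — expand <S> ::= t <H> t t
step 2: stack=$ t t <H> t  input=t s s t t $  — match t
step 3: stack=$ t t <H>  input=s s t t $  — expand <H> ::= s <G> <H>
step 4: stack=$ t t <H> <G> s  input=s s t t $  — match s
step 5: stack=$ t t <H> <G>  input=s t t $  — expand <G> ::= epsilon
step 6: stack=$ t t <H>  input=s t t $  — expand <H> ::= s <G> <H>
step 7: stack=$ t t <H> <G> s  input=s t t $  — match s
step 8: stack=$ t t <H> <G>  input=t t $  — expand <G> ::= epsilon
step 9: stack=$ t t <H>  input=t t $  — expand <H> ::= epsilon
step 10: stack=$ t t  input=t t $  — match t
step 11: stack=$ t  input=t $  — match t
Accept reached after 11 steps.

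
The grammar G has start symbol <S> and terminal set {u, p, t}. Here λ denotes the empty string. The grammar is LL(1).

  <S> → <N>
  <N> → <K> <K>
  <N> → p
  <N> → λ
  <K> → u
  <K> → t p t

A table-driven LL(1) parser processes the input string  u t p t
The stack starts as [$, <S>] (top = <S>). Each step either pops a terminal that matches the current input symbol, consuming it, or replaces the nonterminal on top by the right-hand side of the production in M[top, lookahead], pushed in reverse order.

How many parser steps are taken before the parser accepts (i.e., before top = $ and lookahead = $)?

8

     Stack      Input      Action
  1  $ <S>      u t p t $  expand <S> → <N>
  2  $ <N>      u t p t $  expand <N> → <K> <K>
  3  $ <K> <K>  u t p t $  expand <K> → u
  4  $ <K> u    u t p t $  match u
  5  $ <K>      t p t $    expand <K> → t p t
  6  $ t p t    t p t $    match t
  7  $ t p      p t $      match p
  8  $ t        t $        match t
Accept reached after 8 steps.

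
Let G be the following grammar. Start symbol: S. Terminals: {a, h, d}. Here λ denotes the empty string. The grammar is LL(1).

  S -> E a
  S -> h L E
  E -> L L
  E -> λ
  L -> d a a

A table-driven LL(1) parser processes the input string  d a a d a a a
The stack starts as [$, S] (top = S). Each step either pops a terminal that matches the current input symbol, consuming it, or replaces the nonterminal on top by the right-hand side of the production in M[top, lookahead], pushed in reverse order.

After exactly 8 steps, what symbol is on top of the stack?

a

step 1: stack=$ S  input=d a a d a a a $  — expand S -> E a
step 2: stack=$ a E  input=d a a d a a a $  — expand E -> L L
step 3: stack=$ a L L  input=d a a d a a a $  — expand L -> d a a
step 4: stack=$ a L a a d  input=d a a d a a a $  — match d
step 5: stack=$ a L a a  input=a a d a a a $  — match a
step 6: stack=$ a L a  input=a d a a a $  — match a
step 7: stack=$ a L  input=d a a a $  — expand L -> d a a
step 8: stack=$ a a a d  input=d a a a $  — match d
Stack after step 8: $ a a a (top = a).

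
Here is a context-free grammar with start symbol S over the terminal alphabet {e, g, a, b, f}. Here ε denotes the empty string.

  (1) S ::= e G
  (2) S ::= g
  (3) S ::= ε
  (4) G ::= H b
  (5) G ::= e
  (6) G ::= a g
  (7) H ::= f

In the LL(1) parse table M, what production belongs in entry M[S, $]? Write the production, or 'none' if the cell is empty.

FIRST(S): from S::=e G we get {e}; from S::=g we get {g}; from S::=ε we get {ε}. So FIRST(S) = {ε, e, g}.
FIRST(H): from H::=f we get {f}. So FIRST(H) = {f}.
FIRST(G): from G::=H b we get {f}; from G::=e we get {e}; from G::=a g we get {a}. So FIRST(G) = {a, e, f}.
FOLLOW(S) includes $ since S is the start symbol.
FOLLOW(S): S appears on no right-hand side. Thus FOLLOW(S) = {$}.
For S ::= e G: FIRST(e G) = {e}, so it goes in M[S, t] for t ∈ {e}.
For S ::= g: FIRST(g) = {g}, so it goes in M[S, t] for t ∈ {g}.
For S ::= ε: FIRST(ε) = {ε}, so it goes in M[S, t] for t ∈ {}; since ε ∈ FIRST, also for every t ∈ FOLLOW(S) = {$}.

S ::= ε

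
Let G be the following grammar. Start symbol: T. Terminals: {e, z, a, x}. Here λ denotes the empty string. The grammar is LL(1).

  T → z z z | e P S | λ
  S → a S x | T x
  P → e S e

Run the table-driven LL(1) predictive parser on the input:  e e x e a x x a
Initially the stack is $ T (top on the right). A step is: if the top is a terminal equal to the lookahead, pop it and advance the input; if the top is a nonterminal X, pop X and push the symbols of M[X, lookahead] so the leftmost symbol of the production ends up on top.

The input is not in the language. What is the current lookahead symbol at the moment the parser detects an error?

a

step 1: stack=$ T  input=e e x e a x x a $  — expand T → e P S
step 2: stack=$ S P e  input=e e x e a x x a $  — match e
step 3: stack=$ S P  input=e x e a x x a $  — expand P → e S e
step 4: stack=$ S e S e  input=e x e a x x a $  — match e
step 5: stack=$ S e S  input=x e a x x a $  — expand S → T x
step 6: stack=$ S e x T  input=x e a x x a $  — expand T → λ
step 7: stack=$ S e x  input=x e a x x a $  — match x
step 8: stack=$ S e  input=e a x x a $  — match e
step 9: stack=$ S  input=a x x a $  — expand S → a S x
step 10: stack=$ x S a  input=a x x a $  — match a
step 11: stack=$ x S  input=x x a $  — expand S → T x
step 12: stack=$ x x T  input=x x a $  — expand T → λ
step 13: stack=$ x x  input=x x a $  — match x
step 14: stack=$ x  input=x a $  — match x
step 15: stack=$  input=a $  — error: stack empty but input remains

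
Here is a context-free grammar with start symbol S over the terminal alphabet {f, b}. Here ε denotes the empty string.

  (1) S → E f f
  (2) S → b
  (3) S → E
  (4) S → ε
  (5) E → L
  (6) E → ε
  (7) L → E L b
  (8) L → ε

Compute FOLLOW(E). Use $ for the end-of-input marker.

{$, b, f}

FIRST(S) = {ε, b, f}  (via E f f, E)
FIRST(E) = {ε, b}  (via L)
FIRST(L) = {ε, b}  (via E L b)
FOLLOW(S) includes $ since S is the start symbol.
FOLLOW(S): S appears on no right-hand side. Thus FOLLOW(S) = {$}.
FOLLOW(E): in S→E f f, E is followed by f f with FIRST {f}; in S→E, the suffix after E is empty, so FOLLOW(E) ⊇ FOLLOW(S) = {$}; in L→E L b, E is followed by L b with FIRST {b}. Thus FOLLOW(E) = {$, b, f}.
FOLLOW(L): in E→L, the suffix after L is empty, so FOLLOW(L) ⊇ FOLLOW(E) = {$, b, f}; in L→E L b, L is followed by b with FIRST {b}. Thus FOLLOW(L) = {$, b, f}.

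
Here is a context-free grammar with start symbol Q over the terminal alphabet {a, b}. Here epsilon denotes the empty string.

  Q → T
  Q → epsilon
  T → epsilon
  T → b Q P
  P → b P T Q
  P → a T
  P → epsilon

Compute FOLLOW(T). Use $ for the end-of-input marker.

{$, a, b}

FIRST(T): from T→epsilon we get {epsilon}; from T→b Q P we get {b}. So FIRST(T) = {epsilon, b}.
FIRST(P): from P→b P T Q we get {b}; from P→a T we get {a}; from P→epsilon we get {epsilon}. So FIRST(P) = {epsilon, a, b}.
FIRST(Q): from Q→T we get {epsilon, b}; from Q→epsilon we get {epsilon}. So FIRST(Q) = {epsilon, b}.
FOLLOW(Q) includes $ since Q is the start symbol.
FOLLOW(Q): in T→b Q P, Q is followed by P with FIRST {epsilon, a, b}; in T→b Q P, the suffix after Q is nullable, so FOLLOW(Q) ⊇ FOLLOW(T) = {$, a, b}; in P→b P T Q, the suffix after Q is empty, so FOLLOW(Q) ⊇ FOLLOW(P) = {$, a, b}. Thus FOLLOW(Q) = {$, a, b}.
FOLLOW(T): in Q→T, the suffix after T is empty, so FOLLOW(T) ⊇ FOLLOW(Q) = {$, a, b}; in P→b P T Q, T is followed by Q with FIRST {epsilon, b}; in P→b P T Q, the suffix after T is nullable, so FOLLOW(T) ⊇ FOLLOW(P) = {$, a, b}; in P→a T, the suffix after T is empty, so FOLLOW(T) ⊇ FOLLOW(P) = {$, a, b}. Thus FOLLOW(T) = {$, a, b}.
FOLLOW(P): in T→b Q P, the suffix after P is empty, so FOLLOW(P) ⊇ FOLLOW(T) = {$, a, b}; in P→b P T Q, P is followed by T Q with FIRST {epsilon, b}; in P→b P T Q, the suffix after P is nullable (adds nothing new). Thus FOLLOW(P) = {$, a, b}.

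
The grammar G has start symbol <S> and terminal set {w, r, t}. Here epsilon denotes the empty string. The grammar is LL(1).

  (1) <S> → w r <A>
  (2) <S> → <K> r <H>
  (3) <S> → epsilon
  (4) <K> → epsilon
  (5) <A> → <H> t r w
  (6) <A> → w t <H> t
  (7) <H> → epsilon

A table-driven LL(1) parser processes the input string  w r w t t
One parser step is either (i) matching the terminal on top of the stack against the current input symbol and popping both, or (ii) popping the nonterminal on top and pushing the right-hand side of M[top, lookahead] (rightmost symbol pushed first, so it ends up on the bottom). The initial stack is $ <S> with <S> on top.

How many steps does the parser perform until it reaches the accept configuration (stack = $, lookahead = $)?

8

     Stack        Input        Action
  1  $ <S>        w r w t t $  expand <S> → w r <A>
  2  $ <A> r w    w r w t t $  match w
  3  $ <A> r      r w t t $    match r
  4  $ <A>        w t t $      expand <A> → w t <H> t
  5  $ t <H> t w  w t t $      match w
  6  $ t <H> t    t t $        match t
  7  $ t <H>      t $          expand <H> → epsilon
  8  $ t          t $          match t
Accept reached after 8 steps.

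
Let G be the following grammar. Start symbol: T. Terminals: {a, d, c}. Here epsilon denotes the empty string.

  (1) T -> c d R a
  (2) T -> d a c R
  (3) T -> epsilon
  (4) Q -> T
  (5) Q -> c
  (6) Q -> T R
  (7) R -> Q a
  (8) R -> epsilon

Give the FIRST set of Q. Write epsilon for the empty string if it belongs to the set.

FIRST(T): from T->c d R a we get {c}; from T->d a c R we get {d}; from T->epsilon we get {epsilon}. So FIRST(T) = {epsilon, c, d}.
FIRST(Q): from Q->T we get {epsilon, c, d}; from Q->c we get {c}; from Q->T R we get {epsilon, a, c, d}. So FIRST(Q) = {epsilon, a, c, d}.
FIRST(R): from R->Q a we get {a, c, d}; from R->epsilon we get {epsilon}. So FIRST(R) = {epsilon, a, c, d}.

{epsilon, a, c, d}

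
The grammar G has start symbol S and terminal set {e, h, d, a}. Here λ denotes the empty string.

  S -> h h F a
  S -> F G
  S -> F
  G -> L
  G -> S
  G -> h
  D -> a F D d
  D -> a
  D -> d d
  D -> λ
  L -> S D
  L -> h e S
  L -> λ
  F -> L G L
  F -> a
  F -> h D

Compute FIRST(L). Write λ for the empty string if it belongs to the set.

{λ, a, d, h}

FIRST(D): from D->a F D d we get {a}; from D->a we get {a}; from D->d d we get {d}; from D->λ we get {λ}. So FIRST(D) = {λ, a, d}.
FIRST(S): from S->h h F a we get {h}; from S->F G we get {λ, a, d, h}; from S->F we get {λ, a, d, h}. So FIRST(S) = {λ, a, d, h}.
FIRST(L): from L->S D we get {λ, a, d, h}; from L->h e S we get {h}; from L->λ we get {λ}. So FIRST(L) = {λ, a, d, h}.
FIRST(G): from G->L we get {λ, a, d, h}; from G->S we get {λ, a, d, h}; from G->h we get {h}. So FIRST(G) = {λ, a, d, h}.
FIRST(F): from F->L G L we get {λ, a, d, h}; from F->a we get {a}; from F->h D we get {h}. So FIRST(F) = {λ, a, d, h}.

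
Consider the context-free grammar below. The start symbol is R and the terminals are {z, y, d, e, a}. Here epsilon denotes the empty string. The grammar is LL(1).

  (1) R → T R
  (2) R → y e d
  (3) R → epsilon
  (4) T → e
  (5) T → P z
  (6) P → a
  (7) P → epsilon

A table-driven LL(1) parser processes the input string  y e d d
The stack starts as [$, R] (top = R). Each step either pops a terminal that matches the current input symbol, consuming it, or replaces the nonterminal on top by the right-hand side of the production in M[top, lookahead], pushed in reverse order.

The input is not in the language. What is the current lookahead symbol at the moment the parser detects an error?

d

step 1: stack=$ R  input=y e d d $  — expand R → y e d
step 2: stack=$ d e y  input=y e d d $  — match y
step 3: stack=$ d e  input=e d d $  — match e
step 4: stack=$ d  input=d d $  — match d
step 5: stack=$  input=d $  — error: stack empty but input remains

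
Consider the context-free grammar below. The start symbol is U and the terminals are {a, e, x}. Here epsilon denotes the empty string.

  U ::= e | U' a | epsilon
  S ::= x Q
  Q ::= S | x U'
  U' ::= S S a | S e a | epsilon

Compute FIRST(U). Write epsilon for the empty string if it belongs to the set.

FIRST(S) = {x}
FIRST(Q) = {x}  (via S)
FIRST(U') = {epsilon, x}  (via S S a, S e a)
FIRST(U) = {epsilon, a, e, x}  (via U' a)

{epsilon, a, e, x}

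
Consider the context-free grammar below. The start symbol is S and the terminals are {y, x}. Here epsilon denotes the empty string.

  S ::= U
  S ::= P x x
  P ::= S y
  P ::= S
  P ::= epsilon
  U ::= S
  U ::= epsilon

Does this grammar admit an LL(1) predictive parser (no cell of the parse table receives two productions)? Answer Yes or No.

No

FIRST(S) = {epsilon, x, y}
FIRST(P) = {epsilon, x, y}
FIRST(U) = {epsilon, x, y}
FOLLOW(S) = {$, x, y}
FOLLOW(P) = {x}
FOLLOW(U) = {$, x, y}
Cell M[P, x] receives both P ::= S y and P ::= S and P ::= epsilon — the grammar is not LL(1).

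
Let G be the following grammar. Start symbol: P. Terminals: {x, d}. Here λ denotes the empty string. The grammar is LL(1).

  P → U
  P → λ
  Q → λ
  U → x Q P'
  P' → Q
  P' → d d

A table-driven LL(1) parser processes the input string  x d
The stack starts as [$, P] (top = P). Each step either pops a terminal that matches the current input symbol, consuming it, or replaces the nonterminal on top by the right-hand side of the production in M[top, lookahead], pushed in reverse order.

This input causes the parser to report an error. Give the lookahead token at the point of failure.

step 1: stack=$ P  input=x d $  — expand P → U
step 2: stack=$ U  input=x d $  — expand U → x Q P'
step 3: stack=$ P' Q x  input=x d $  — match x
step 4: stack=$ P' Q  input=d $  — expand Q → λ
step 5: stack=$ P'  input=d $  — expand P' → d d
step 6: stack=$ d d  input=d $  — match d
step 7: stack=$ d  input=$  — error: top is terminal d but lookahead is $

$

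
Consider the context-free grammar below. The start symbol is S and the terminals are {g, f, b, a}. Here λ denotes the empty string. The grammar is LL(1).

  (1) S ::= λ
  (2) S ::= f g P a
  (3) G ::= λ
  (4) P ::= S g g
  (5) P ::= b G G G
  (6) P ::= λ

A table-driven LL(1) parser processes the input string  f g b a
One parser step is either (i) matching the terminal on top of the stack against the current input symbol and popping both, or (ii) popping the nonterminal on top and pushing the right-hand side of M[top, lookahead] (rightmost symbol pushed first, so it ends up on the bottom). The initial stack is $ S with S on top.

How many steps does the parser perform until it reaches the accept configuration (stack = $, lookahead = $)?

     Stack        Input      Action
  1  $ S          f g b a $  expand S ::= f g P a
  2  $ a P g f    f g b a $  match f
  3  $ a P g      g b a $    match g
  4  $ a P        b a $      expand P ::= b G G G
  5  $ a G G G b  b a $      match b
  6  $ a G G G    a $        expand G ::= λ
  7  $ a G G      a $        expand G ::= λ
  8  $ a G        a $        expand G ::= λ
  9  $ a          a $        match a
Accept reached after 9 steps.

9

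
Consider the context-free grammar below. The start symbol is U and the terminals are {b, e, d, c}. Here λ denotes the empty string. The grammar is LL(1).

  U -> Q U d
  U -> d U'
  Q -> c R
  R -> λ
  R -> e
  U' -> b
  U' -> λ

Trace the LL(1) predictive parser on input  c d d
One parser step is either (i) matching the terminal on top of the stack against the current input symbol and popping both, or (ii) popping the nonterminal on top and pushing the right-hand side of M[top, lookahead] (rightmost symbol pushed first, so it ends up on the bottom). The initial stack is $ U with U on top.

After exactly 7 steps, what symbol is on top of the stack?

step 1: stack=$ U  input=c d d $  — expand U -> Q U d
step 2: stack=$ d U Q  input=c d d $  — expand Q -> c R
step 3: stack=$ d U R c  input=c d d $  — match c
step 4: stack=$ d U R  input=d d $  — expand R -> λ
step 5: stack=$ d U  input=d d $  — expand U -> d U'
step 6: stack=$ d U' d  input=d d $  — match d
step 7: stack=$ d U'  input=d $  — expand U' -> λ
Stack after step 7: $ d (top = d).

d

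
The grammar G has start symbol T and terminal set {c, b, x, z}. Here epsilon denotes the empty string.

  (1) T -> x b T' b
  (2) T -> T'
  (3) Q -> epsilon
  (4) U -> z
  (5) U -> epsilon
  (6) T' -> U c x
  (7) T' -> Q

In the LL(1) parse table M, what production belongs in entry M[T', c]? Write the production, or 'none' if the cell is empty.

FIRST(Q) = {epsilon}
FIRST(U) = {epsilon, z}
FIRST(T') = {epsilon, c, z}  (via U c x, Q)
FIRST(T) = {epsilon, c, x, z}  (via T')
FOLLOW(T) includes $ since T is the start symbol.
FOLLOW(T): T appears on no right-hand side. Thus FOLLOW(T) = {$}.
FOLLOW(T'): in T->x b T' b, T' is followed by b with FIRST {b}; in T->T', the suffix after T' is empty, so FOLLOW(T') ⊇ FOLLOW(T) = {$}. Thus FOLLOW(T') = {$, b}.
For T' -> U c x: FIRST(U c x) = {c, z}, so it goes in M[T', t] for t ∈ {c, z}.
For T' -> Q: FIRST(Q) = {epsilon}, so it goes in M[T', t] for t ∈ {}; since epsilon ∈ FIRST, also for every t ∈ FOLLOW(T') = {$, b}.

T' -> U c x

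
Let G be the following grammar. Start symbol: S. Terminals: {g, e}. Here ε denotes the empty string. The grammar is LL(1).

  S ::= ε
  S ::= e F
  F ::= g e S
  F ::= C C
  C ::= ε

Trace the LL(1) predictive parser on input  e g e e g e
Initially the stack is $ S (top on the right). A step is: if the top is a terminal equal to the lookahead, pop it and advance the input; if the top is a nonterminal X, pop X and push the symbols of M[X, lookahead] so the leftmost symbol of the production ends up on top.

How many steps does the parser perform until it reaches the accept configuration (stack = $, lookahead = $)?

step 1: stack=$ S  input=e g e e g e $  — expand S ::= e F
step 2: stack=$ F e  input=e g e e g e $  — match e
step 3: stack=$ F  input=g e e g e $  — expand F ::= g e S
step 4: stack=$ S e g  input=g e e g e $  — match g
step 5: stack=$ S e  input=e e g e $  — match e
step 6: stack=$ S  input=e g e $  — expand S ::= e F
step 7: stack=$ F e  input=e g e $  — match e
step 8: stack=$ F  input=g e $  — expand F ::= g e S
step 9: stack=$ S e g  input=g e $  — match g
step 10: stack=$ S e  input=e $  — match e
step 11: stack=$ S  input=$  — expand S ::= ε
Accept reached after 11 steps.

11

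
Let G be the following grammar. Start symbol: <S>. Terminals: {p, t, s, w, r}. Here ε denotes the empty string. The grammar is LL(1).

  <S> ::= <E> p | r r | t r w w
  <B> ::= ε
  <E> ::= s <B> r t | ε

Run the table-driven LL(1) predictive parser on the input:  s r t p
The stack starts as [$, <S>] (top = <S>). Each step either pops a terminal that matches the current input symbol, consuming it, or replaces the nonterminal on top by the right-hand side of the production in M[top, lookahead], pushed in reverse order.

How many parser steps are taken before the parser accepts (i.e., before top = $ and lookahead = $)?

step 1: stack=$ <S>  input=s r t p $  — expand <S> ::= <E> p
step 2: stack=$ p <E>  input=s r t p $  — expand <E> ::= s <B> r t
step 3: stack=$ p t r <B> s  input=s r t p $  — match s
step 4: stack=$ p t r <B>  input=r t p $  — expand <B> ::= ε
step 5: stack=$ p t r  input=r t p $  — match r
step 6: stack=$ p t  input=t p $  — match t
step 7: stack=$ p  input=p $  — match p
Accept reached after 7 steps.

7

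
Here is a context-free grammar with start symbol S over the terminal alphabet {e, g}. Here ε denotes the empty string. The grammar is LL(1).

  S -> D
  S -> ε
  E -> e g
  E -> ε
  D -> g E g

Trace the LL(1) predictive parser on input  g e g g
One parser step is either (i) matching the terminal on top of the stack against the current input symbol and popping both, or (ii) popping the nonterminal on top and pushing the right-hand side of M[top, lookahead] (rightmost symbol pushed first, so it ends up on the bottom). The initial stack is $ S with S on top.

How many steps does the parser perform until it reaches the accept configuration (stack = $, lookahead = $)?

7

     Stack    Input      Action
  1  $ S      g e g g $  expand S -> D
  2  $ D      g e g g $  expand D -> g E g
  3  $ g E g  g e g g $  match g
  4  $ g E    e g g $    expand E -> e g
  5  $ g g e  e g g $    match e
  6  $ g g    g g $      match g
  7  $ g      g $        match g
Accept reached after 7 steps.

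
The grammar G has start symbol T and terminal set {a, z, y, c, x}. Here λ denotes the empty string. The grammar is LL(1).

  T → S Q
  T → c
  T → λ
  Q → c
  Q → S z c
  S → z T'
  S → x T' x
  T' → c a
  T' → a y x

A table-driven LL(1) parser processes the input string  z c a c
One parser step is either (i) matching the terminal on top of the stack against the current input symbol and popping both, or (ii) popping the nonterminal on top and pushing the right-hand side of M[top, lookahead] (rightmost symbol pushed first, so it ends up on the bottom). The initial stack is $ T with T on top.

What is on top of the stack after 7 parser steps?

step 1: stack=$ T  input=z c a c $  — expand T → S Q
step 2: stack=$ Q S  input=z c a c $  — expand S → z T'
step 3: stack=$ Q T' z  input=z c a c $  — match z
step 4: stack=$ Q T'  input=c a c $  — expand T' → c a
step 5: stack=$ Q a c  input=c a c $  — match c
step 6: stack=$ Q a  input=a c $  — match a
step 7: stack=$ Q  input=c $  — expand Q → c
Stack after step 7: $ c (top = c).

c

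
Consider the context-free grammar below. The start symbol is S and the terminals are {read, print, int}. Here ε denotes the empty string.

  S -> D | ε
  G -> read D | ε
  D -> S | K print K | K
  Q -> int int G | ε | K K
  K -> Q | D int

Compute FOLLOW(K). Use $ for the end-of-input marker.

{$, int, print}

FIRST(G): from G->read D we get {read}; from G->ε we get {ε}. So FIRST(G) = {ε, read}.
FIRST(S): from S->D we get {ε, int, print}; from S->ε we get {ε}. So FIRST(S) = {ε, int, print}.
FIRST(D): from D->S we get {ε, int, print}; from D->K print K we get {int, print}; from D->K we get {ε, int, print}. So FIRST(D) = {ε, int, print}.
FIRST(Q): from Q->int int G we get {int}; from Q->ε we get {ε}; from Q->K K we get {ε, int, print}. So FIRST(Q) = {ε, int, print}.
FIRST(K): from K->Q we get {ε, int, print}; from K->D int we get {int, print}. So FIRST(K) = {ε, int, print}.
FOLLOW(S) includes $ since S is the start symbol.
FOLLOW(S): in D->S, the suffix after S is empty, so FOLLOW(S) ⊇ FOLLOW(D) = {$, int, print}. Thus FOLLOW(S) = {$, int, print}.
FOLLOW(G): in Q->int int G, the suffix after G is empty, so FOLLOW(G) ⊇ FOLLOW(Q) = {$, int, print}. Thus FOLLOW(G) = {$, int, print}.
FOLLOW(D): in S->D, the suffix after D is empty, so FOLLOW(D) ⊇ FOLLOW(S) = {$, int, print}; in G->read D, the suffix after D is empty, so FOLLOW(D) ⊇ FOLLOW(G) = {$, int, print}; in K->D int, D is followed by int with FIRST {int}. Thus FOLLOW(D) = {$, int, print}.
FOLLOW(Q): in K->Q, the suffix after Q is empty, so FOLLOW(Q) ⊇ FOLLOW(K) = {$, int, print}. Thus FOLLOW(Q) = {$, int, print}.
FOLLOW(K): in D->K print K (occurrence 1), K is followed by print K with FIRST {print}; in D->K print K (occurrence 2), the suffix after K is empty, so FOLLOW(K) ⊇ FOLLOW(D) = {$, int, print}; in D->K, the suffix after K is empty, so FOLLOW(K) ⊇ FOLLOW(D) = {$, int, print}; in Q->K K (occurrence 1), K is followed by K with FIRST {ε, int, print}; in Q->K K (occurrence 1), the suffix after K is nullable, so FOLLOW(K) ⊇ FOLLOW(Q) = {$, int, print}; in Q->K K (occurrence 2), the suffix after K is empty, so FOLLOW(K) ⊇ FOLLOW(Q) = {$, int, print}. Thus FOLLOW(K) = {$, int, print}.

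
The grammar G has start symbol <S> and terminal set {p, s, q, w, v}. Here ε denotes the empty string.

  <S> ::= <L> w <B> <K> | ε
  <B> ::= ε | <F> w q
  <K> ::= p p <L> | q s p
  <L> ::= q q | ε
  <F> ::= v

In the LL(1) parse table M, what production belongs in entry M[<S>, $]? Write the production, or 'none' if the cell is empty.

FIRST(<K>): from <K>::=p p <L> we get {p}; from <K>::=q s p we get {q}. So FIRST(<K>) = {p, q}.
FIRST(<L>): from <L>::=q q we get {q}; from <L>::=ε we get {ε}. So FIRST(<L>) = {ε, q}.
FIRST(<F>): from <F>::=v we get {v}. So FIRST(<F>) = {v}.
FIRST(<S>): from <S>::=<L> w <B> <K> we get {q, w}; from <S>::=ε we get {ε}. So FIRST(<S>) = {ε, q, w}.
FIRST(<B>): from <B>::=ε we get {ε}; from <B>::=<F> w q we get {v}. So FIRST(<B>) = {ε, v}.
FOLLOW(<S>) includes $ since <S> is the start symbol.
FOLLOW(<S>): <S> appears on no right-hand side. Thus FOLLOW(<S>) = {$}.
For <S> ::= <L> w <B> <K>: FIRST(<L> w <B> <K>) = {q, w}, so it goes in M[<S>, t] for t ∈ {q, w}.
For <S> ::= ε: FIRST(ε) = {ε}, so it goes in M[<S>, t] for t ∈ {}; since ε ∈ FIRST, also for every t ∈ FOLLOW(<S>) = {$}.

<S> ::= ε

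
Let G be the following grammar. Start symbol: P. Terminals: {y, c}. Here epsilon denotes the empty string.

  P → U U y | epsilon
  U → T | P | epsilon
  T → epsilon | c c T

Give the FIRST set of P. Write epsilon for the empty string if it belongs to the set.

{epsilon, c, y}

FIRST(T): from T→epsilon we get {epsilon}; from T→c c T we get {c}. So FIRST(T) = {epsilon, c}.
FIRST(P): from P→U U y we get {c, y}; from P→epsilon we get {epsilon}. So FIRST(P) = {epsilon, c, y}.
FIRST(U): from U→T we get {epsilon, c}; from U→P we get {epsilon, c, y}; from U→epsilon we get {epsilon}. So FIRST(U) = {epsilon, c, y}.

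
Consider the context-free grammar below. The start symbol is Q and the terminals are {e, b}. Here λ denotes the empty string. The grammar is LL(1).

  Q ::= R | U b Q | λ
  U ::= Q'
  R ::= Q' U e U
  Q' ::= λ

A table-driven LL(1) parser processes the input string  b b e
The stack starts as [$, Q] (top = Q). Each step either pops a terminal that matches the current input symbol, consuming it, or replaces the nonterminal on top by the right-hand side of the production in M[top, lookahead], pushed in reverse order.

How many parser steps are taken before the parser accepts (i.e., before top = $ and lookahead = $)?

step 1: stack=$ Q  input=b b e $  — expand Q ::= U b Q
step 2: stack=$ Q b U  input=b b e $  — expand U ::= Q'
step 3: stack=$ Q b Q'  input=b b e $  — expand Q' ::= λ
step 4: stack=$ Q b  input=b b e $  — match b
step 5: stack=$ Q  input=b e $  — expand Q ::= U b Q
step 6: stack=$ Q b U  input=b e $  — expand U ::= Q'
step 7: stack=$ Q b Q'  input=b e $  — expand Q' ::= λ
step 8: stack=$ Q b  input=b e $  — match b
step 9: stack=$ Q  input=e $  — expand Q ::= R
step 10: stack=$ R  input=e $  — expand R ::= Q' U e U
step 11: stack=$ U e U Q'  input=e $  — expand Q' ::= λ
step 12: stack=$ U e U  input=e $  — expand U ::= Q'
step 13: stack=$ U e Q'  input=e $  — expand Q' ::= λ
step 14: stack=$ U e  input=e $  — match e
step 15: stack=$ U  input=$  — expand U ::= Q'
step 16: stack=$ Q'  input=$  — expand Q' ::= λ
Accept reached after 16 steps.

16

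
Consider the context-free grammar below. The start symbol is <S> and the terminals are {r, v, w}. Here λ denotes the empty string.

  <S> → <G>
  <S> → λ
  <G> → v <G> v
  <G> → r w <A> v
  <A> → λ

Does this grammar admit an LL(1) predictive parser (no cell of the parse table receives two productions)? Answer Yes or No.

Yes

FIRST(<S>) = {λ, r, v}
FIRST(<G>) = {r, v}
FIRST(<A>) = {λ}
FOLLOW(<S>) = {$}
FOLLOW(<G>) = {$, v}
FOLLOW(<A>) = {v}
Each cell of M receives at most one production.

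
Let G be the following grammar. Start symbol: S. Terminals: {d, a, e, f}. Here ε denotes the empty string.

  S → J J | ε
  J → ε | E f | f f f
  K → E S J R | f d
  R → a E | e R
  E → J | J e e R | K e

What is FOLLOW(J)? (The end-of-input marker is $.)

FIRST(R) = {a, e}
FIRST(S) = {ε, a, e, f}  (via J J)
FIRST(J) = {ε, a, e, f}  (via E f)
FIRST(K) = {a, e, f}  (via E S J R)
FIRST(E) = {ε, a, e, f}  (via J, J e e R, K e)
FOLLOW(S) includes $ since S is the start symbol.
FOLLOW(S): in K→E S J R, S is followed by J R with FIRST {a, e, f}. Thus FOLLOW(S) = {$, a, e, f}.
FOLLOW(K): in E→K e, K is followed by e with FIRST {e}. Thus FOLLOW(K) = {e}.
FOLLOW(J): in S→J J (occurrence 1), J is followed by J with FIRST {ε, a, e, f}; in S→J J (occurrence 1), the suffix after J is nullable, so FOLLOW(J) ⊇ FOLLOW(S) = {$, a, e, f}; in S→J J (occurrence 2), the suffix after J is empty, so FOLLOW(J) ⊇ FOLLOW(S) = {$, a, e, f}; in K→E S J R, J is followed by R with FIRST {a, e}; in E→J, the suffix after J is empty, so FOLLOW(J) ⊇ FOLLOW(E) = {a, e, f}; in E→J e e R, J is followed by e e R with FIRST {e}. Thus FOLLOW(J) = {$, a, e, f}.
FOLLOW(R): in K→E S J R, the suffix after R is empty, so FOLLOW(R) ⊇ FOLLOW(K) = {e}; in R→e R, the suffix after R is empty (adds nothing new); in E→J e e R, the suffix after R is empty, so FOLLOW(R) ⊇ FOLLOW(E) = {a, e, f}. Thus FOLLOW(R) = {a, e, f}.
FOLLOW(E): in J→E f, E is followed by f with FIRST {f}; in K→E S J R, E is followed by S J R with FIRST {a, e, f}; in R→a E, the suffix after E is empty, so FOLLOW(E) ⊇ FOLLOW(R) = {a, e, f}. Thus FOLLOW(E) = {a, e, f}.

{$, a, e, f}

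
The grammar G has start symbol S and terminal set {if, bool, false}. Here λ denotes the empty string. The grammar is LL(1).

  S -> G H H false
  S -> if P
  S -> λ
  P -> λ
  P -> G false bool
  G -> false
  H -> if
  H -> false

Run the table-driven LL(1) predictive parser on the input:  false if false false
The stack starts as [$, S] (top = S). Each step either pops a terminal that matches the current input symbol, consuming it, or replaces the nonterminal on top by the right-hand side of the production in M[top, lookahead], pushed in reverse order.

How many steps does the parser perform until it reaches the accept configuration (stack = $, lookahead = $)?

8

step 1: stack=$ S  input=false if false false $  — expand S -> G H H false
step 2: stack=$ false H H G  input=false if false false $  — expand G -> false
step 3: stack=$ false H H false  input=false if false false $  — match false
step 4: stack=$ false H H  input=if false false $  — expand H -> if
step 5: stack=$ false H if  input=if false false $  — match if
step 6: stack=$ false H  input=false false $  — expand H -> false
step 7: stack=$ false false  input=false false $  — match false
step 8: stack=$ false  input=false $  — match false
Accept reached after 8 steps.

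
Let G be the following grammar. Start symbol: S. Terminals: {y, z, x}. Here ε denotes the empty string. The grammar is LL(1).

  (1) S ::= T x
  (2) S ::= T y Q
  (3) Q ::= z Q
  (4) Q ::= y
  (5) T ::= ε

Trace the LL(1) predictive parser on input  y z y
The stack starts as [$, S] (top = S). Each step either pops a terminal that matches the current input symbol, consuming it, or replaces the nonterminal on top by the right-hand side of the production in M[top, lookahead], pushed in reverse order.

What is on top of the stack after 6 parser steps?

     Stack    Input    Action
  1  $ S      y z y $  expand S ::= T y Q
  2  $ Q y T  y z y $  expand T ::= ε
  3  $ Q y    y z y $  match y
  4  $ Q      z y $    expand Q ::= z Q
  5  $ Q z    z y $    match z
  6  $ Q      y $      expand Q ::= y
Stack after step 6: $ y (top = y).

y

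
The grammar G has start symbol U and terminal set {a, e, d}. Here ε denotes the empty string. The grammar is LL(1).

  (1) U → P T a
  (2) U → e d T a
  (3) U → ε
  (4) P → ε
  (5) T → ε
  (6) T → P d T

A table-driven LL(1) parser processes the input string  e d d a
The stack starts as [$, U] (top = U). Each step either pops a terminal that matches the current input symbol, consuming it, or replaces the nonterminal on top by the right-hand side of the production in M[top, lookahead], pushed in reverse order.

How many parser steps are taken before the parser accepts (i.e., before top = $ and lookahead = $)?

8

step 1: stack=$ U  input=e d d a $  — expand U → e d T a
step 2: stack=$ a T d e  input=e d d a $  — match e
step 3: stack=$ a T d  input=d d a $  — match d
step 4: stack=$ a T  input=d a $  — expand T → P d T
step 5: stack=$ a T d P  input=d a $  — expand P → ε
step 6: stack=$ a T d  input=d a $  — match d
step 7: stack=$ a T  input=a $  — expand T → ε
step 8: stack=$ a  input=a $  — match a
Accept reached after 8 steps.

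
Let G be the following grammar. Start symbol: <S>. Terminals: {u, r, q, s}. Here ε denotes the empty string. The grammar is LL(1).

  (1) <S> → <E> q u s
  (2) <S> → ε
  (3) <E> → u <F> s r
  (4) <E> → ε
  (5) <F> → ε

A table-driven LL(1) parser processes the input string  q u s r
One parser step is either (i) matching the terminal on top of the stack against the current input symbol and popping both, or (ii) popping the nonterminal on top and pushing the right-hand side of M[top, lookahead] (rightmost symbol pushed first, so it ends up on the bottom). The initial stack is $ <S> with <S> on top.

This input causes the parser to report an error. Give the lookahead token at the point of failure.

     Stack        Input      Action
  1  $ <S>        q u s r $  expand <S> → <E> q u s
  2  $ s u q <E>  q u s r $  expand <E> → ε
  3  $ s u q      q u s r $  match q
  4  $ s u        u s r $    match u
  5  $ s          s r $      match s
  6  $            r $        error: stack empty but input remains

r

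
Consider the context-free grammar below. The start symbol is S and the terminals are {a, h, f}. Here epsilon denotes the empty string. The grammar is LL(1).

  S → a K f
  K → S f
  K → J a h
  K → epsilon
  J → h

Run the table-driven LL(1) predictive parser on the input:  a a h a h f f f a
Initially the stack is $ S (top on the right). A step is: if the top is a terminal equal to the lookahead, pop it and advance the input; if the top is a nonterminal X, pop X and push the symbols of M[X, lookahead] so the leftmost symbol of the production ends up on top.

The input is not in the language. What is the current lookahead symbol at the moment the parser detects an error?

a

step 1: stack=$ S  input=a a h a h f f f a $  — expand S → a K f
step 2: stack=$ f K a  input=a a h a h f f f a $  — match a
step 3: stack=$ f K  input=a h a h f f f a $  — expand K → S f
step 4: stack=$ f f S  input=a h a h f f f a $  — expand S → a K f
step 5: stack=$ f f f K a  input=a h a h f f f a $  — match a
step 6: stack=$ f f f K  input=h a h f f f a $  — expand K → J a h
step 7: stack=$ f f f h a J  input=h a h f f f a $  — expand J → h
step 8: stack=$ f f f h a h  input=h a h f f f a $  — match h
step 9: stack=$ f f f h a  input=a h f f f a $  — match a
step 10: stack=$ f f f h  input=h f f f a $  — match h
step 11: stack=$ f f f  input=f f f a $  — match f
step 12: stack=$ f f  input=f f a $  — match f
step 13: stack=$ f  input=f a $  — match f
step 14: stack=$  input=a $  — error: stack empty but input remains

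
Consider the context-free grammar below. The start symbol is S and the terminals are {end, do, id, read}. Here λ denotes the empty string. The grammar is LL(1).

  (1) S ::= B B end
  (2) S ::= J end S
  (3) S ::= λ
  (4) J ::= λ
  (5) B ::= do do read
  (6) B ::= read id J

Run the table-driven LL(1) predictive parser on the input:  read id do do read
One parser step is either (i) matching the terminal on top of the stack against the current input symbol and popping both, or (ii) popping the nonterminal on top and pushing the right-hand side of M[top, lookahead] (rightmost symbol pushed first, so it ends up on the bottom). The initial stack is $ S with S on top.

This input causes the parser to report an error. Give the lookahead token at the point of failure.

$

step 1: stack=$ S  input=read id do do read $  — expand S ::= B B end
step 2: stack=$ end B B  input=read id do do read $  — expand B ::= read id J
step 3: stack=$ end B J id read  input=read id do do read $  — match read
step 4: stack=$ end B J id  input=id do do read $  — match id
step 5: stack=$ end B J  input=do do read $  — expand J ::= λ
step 6: stack=$ end B  input=do do read $  — expand B ::= do do read
step 7: stack=$ end read do do  input=do do read $  — match do
step 8: stack=$ end read do  input=do read $  — match do
step 9: stack=$ end read  input=read $  — match read
step 10: stack=$ end  input=$  — error: top is terminal end but lookahead is $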